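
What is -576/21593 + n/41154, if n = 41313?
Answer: 289455635/296212774 ≈ 0.97719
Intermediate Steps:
-576/21593 + n/41154 = -576/21593 + 41313/41154 = -576*1/21593 + 41313*(1/41154) = -576/21593 + 13771/13718 = 289455635/296212774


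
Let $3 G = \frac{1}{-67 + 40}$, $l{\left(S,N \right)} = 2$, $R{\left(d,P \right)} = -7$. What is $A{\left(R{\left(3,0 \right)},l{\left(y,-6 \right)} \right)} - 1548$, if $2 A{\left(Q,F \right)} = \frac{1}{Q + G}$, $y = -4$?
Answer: $- \frac{1758609}{1136} \approx -1548.1$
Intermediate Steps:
$G = - \frac{1}{81}$ ($G = \frac{1}{3 \left(-67 + 40\right)} = \frac{1}{3 \left(-27\right)} = \frac{1}{3} \left(- \frac{1}{27}\right) = - \frac{1}{81} \approx -0.012346$)
$A{\left(Q,F \right)} = \frac{1}{2 \left(- \frac{1}{81} + Q\right)}$ ($A{\left(Q,F \right)} = \frac{1}{2 \left(Q - \frac{1}{81}\right)} = \frac{1}{2 \left(- \frac{1}{81} + Q\right)}$)
$A{\left(R{\left(3,0 \right)},l{\left(y,-6 \right)} \right)} - 1548 = \frac{81}{2 \left(-1 + 81 \left(-7\right)\right)} - 1548 = \frac{81}{2 \left(-1 - 567\right)} - 1548 = \frac{81}{2 \left(-568\right)} - 1548 = \frac{81}{2} \left(- \frac{1}{568}\right) - 1548 = - \frac{81}{1136} - 1548 = - \frac{1758609}{1136}$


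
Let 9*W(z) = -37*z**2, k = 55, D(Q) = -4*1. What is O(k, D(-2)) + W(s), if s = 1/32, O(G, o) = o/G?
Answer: -38899/506880 ≈ -0.076742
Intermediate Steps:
D(Q) = -4
s = 1/32 ≈ 0.031250
W(z) = -37*z**2/9 (W(z) = (-37*z**2)/9 = -37*z**2/9)
O(k, D(-2)) + W(s) = -4/55 - 37*(1/32)**2/9 = -4*1/55 - 37/9*1/1024 = -4/55 - 37/9216 = -38899/506880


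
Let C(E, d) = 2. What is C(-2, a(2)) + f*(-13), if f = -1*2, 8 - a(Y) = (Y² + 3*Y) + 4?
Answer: 28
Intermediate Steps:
a(Y) = 4 - Y² - 3*Y (a(Y) = 8 - ((Y² + 3*Y) + 4) = 8 - (4 + Y² + 3*Y) = 8 + (-4 - Y² - 3*Y) = 4 - Y² - 3*Y)
f = -2
C(-2, a(2)) + f*(-13) = 2 - 2*(-13) = 2 + 26 = 28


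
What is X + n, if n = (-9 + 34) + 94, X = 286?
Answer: 405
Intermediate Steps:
n = 119 (n = 25 + 94 = 119)
X + n = 286 + 119 = 405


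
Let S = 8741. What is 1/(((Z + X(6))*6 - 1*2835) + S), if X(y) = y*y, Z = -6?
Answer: 1/6086 ≈ 0.00016431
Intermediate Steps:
X(y) = y²
1/(((Z + X(6))*6 - 1*2835) + S) = 1/(((-6 + 6²)*6 - 1*2835) + 8741) = 1/(((-6 + 36)*6 - 2835) + 8741) = 1/((30*6 - 2835) + 8741) = 1/((180 - 2835) + 8741) = 1/(-2655 + 8741) = 1/6086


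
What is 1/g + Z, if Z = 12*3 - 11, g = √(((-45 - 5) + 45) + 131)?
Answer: 25 + √14/42 ≈ 25.089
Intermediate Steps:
g = 3*√14 (g = √((-50 + 45) + 131) = √(-5 + 131) = √126 = 3*√14 ≈ 11.225)
Z = 25 (Z = 36 - 11 = 25)
1/g + Z = 1/(3*√14) + 25 = √14/42 + 25 = 25 + √14/42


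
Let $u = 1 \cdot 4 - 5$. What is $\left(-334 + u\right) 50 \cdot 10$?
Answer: $-167500$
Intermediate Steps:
$u = -1$ ($u = 4 - 5 = -1$)
$\left(-334 + u\right) 50 \cdot 10 = \left(-334 - 1\right) 50 \cdot 10 = \left(-335\right) 500 = -167500$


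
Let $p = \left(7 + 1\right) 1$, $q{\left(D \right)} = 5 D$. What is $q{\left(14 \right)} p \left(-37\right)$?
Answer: $-20720$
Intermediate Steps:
$p = 8$ ($p = 8 \cdot 1 = 8$)
$q{\left(14 \right)} p \left(-37\right) = 5 \cdot 14 \cdot 8 \left(-37\right) = 70 \cdot 8 \left(-37\right) = 560 \left(-37\right) = -20720$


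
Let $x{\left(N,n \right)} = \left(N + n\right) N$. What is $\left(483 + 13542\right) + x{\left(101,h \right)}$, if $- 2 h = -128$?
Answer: $30690$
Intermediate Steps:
$h = 64$ ($h = \left(- \frac{1}{2}\right) \left(-128\right) = 64$)
$x{\left(N,n \right)} = N \left(N + n\right)$
$\left(483 + 13542\right) + x{\left(101,h \right)} = \left(483 + 13542\right) + 101 \left(101 + 64\right) = 14025 + 101 \cdot 165 = 14025 + 16665 = 30690$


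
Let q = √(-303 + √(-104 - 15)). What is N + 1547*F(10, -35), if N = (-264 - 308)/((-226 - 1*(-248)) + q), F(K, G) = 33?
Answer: 51051 - 572/(22 + √(-303 + I*√119)) ≈ 51035.0 + 12.433*I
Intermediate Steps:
q = √(-303 + I*√119) (q = √(-303 + √(-119)) = √(-303 + I*√119) ≈ 0.3133 + 17.41*I)
N = -572/(22 + √(-303 + I*√119)) (N = (-264 - 308)/((-226 - 1*(-248)) + √(-303 + I*√119)) = -572/((-226 + 248) + √(-303 + I*√119)) = -572/(22 + √(-303 + I*√119)) ≈ -15.934 + 12.433*I)
N + 1547*F(10, -35) = -572/(22 + √(-303 + I*√119)) + 1547*33 = -572/(22 + √(-303 + I*√119)) + 51051 = 51051 - 572/(22 + √(-303 + I*√119))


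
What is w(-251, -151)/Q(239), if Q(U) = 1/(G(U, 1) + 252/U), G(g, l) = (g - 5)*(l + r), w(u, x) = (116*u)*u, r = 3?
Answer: 1636696426896/239 ≈ 6.8481e+9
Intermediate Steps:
w(u, x) = 116*u²
G(g, l) = (-5 + g)*(3 + l) (G(g, l) = (g - 5)*(l + 3) = (-5 + g)*(3 + l))
Q(U) = 1/(-20 + 4*U + 252/U) (Q(U) = 1/((-15 - 5*1 + 3*U + U*1) + 252/U) = 1/((-15 - 5 + 3*U + U) + 252/U) = 1/((-20 + 4*U) + 252/U) = 1/(-20 + 4*U + 252/U))
w(-251, -151)/Q(239) = (116*(-251)²)/(((¼)*239/(63 + 239*(-5 + 239)))) = (116*63001)/(((¼)*239/(63 + 239*234))) = 7308116/(((¼)*239/(63 + 55926))) = 7308116/(((¼)*239/55989)) = 7308116/(((¼)*239*(1/55989))) = 7308116/(239/223956) = 7308116*(223956/239) = 1636696426896/239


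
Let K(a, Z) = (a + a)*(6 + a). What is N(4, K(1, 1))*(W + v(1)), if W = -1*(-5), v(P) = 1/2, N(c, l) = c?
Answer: 22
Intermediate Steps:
K(a, Z) = 2*a*(6 + a) (K(a, Z) = (2*a)*(6 + a) = 2*a*(6 + a))
v(P) = ½
W = 5
N(4, K(1, 1))*(W + v(1)) = 4*(5 + ½) = 4*(11/2) = 22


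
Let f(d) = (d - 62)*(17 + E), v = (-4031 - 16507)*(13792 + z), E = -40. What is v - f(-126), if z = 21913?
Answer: -733313614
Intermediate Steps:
v = -733309290 (v = (-4031 - 16507)*(13792 + 21913) = -20538*35705 = -733309290)
f(d) = 1426 - 23*d (f(d) = (d - 62)*(17 - 40) = (-62 + d)*(-23) = 1426 - 23*d)
v - f(-126) = -733309290 - (1426 - 23*(-126)) = -733309290 - (1426 + 2898) = -733309290 - 1*4324 = -733309290 - 4324 = -733313614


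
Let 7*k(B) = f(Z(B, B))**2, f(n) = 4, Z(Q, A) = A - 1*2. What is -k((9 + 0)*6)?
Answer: -16/7 ≈ -2.2857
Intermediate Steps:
Z(Q, A) = -2 + A (Z(Q, A) = A - 2 = -2 + A)
k(B) = 16/7 (k(B) = (1/7)*4**2 = (1/7)*16 = 16/7)
-k((9 + 0)*6) = -1*16/7 = -16/7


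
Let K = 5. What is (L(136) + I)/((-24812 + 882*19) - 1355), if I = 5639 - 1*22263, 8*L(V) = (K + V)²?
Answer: 113111/75272 ≈ 1.5027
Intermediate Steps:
L(V) = (5 + V)²/8
I = -16624 (I = 5639 - 22263 = -16624)
(L(136) + I)/((-24812 + 882*19) - 1355) = ((5 + 136)²/8 - 16624)/((-24812 + 882*19) - 1355) = ((⅛)*141² - 16624)/((-24812 + 16758) - 1355) = ((⅛)*19881 - 16624)/(-8054 - 1355) = (19881/8 - 16624)/(-9409) = -113111/8*(-1/9409) = 113111/75272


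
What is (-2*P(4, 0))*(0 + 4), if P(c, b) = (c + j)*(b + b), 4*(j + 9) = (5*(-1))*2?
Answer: 0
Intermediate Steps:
j = -23/2 (j = -9 + ((5*(-1))*2)/4 = -9 + (-5*2)/4 = -9 + (¼)*(-10) = -9 - 5/2 = -23/2 ≈ -11.500)
P(c, b) = 2*b*(-23/2 + c) (P(c, b) = (c - 23/2)*(b + b) = (-23/2 + c)*(2*b) = 2*b*(-23/2 + c))
(-2*P(4, 0))*(0 + 4) = (-0*(-23 + 2*4))*(0 + 4) = -0*(-23 + 8)*4 = -0*(-15)*4 = -2*0*4 = 0*4 = 0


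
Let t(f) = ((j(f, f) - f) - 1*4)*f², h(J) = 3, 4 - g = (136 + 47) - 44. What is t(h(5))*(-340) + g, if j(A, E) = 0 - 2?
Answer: 27405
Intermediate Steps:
g = -135 (g = 4 - ((136 + 47) - 44) = 4 - (183 - 44) = 4 - 1*139 = 4 - 139 = -135)
j(A, E) = -2
t(f) = f²*(-6 - f) (t(f) = ((-2 - f) - 1*4)*f² = ((-2 - f) - 4)*f² = (-6 - f)*f² = f²*(-6 - f))
t(h(5))*(-340) + g = (3²*(-6 - 1*3))*(-340) - 135 = (9*(-6 - 3))*(-340) - 135 = (9*(-9))*(-340) - 135 = -81*(-340) - 135 = 27540 - 135 = 27405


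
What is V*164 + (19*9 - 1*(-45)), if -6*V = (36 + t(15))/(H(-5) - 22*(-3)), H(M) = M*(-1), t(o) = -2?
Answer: 43220/213 ≈ 202.91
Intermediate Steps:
H(M) = -M
V = -17/213 (V = -(36 - 2)/(6*(-1*(-5) - 22*(-3))) = -17/(3*(5 + 66)) = -17/(3*71) = -⅙*34/71 = -17/213 ≈ -0.079812)
V*164 + (19*9 - 1*(-45)) = -17/213*164 + (19*9 - 1*(-45)) = -2788/213 + (171 + 45) = -2788/213 + 216 = 43220/213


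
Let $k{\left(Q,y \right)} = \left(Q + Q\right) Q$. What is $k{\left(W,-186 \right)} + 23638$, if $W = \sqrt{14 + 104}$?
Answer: $23874$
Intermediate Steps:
$W = \sqrt{118} \approx 10.863$
$k{\left(Q,y \right)} = 2 Q^{2}$ ($k{\left(Q,y \right)} = 2 Q Q = 2 Q^{2}$)
$k{\left(W,-186 \right)} + 23638 = 2 \left(\sqrt{118}\right)^{2} + 23638 = 2 \cdot 118 + 23638 = 236 + 23638 = 23874$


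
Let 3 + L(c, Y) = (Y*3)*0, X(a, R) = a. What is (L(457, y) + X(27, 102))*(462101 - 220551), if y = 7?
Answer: 5797200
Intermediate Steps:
L(c, Y) = -3 (L(c, Y) = -3 + (Y*3)*0 = -3 + (3*Y)*0 = -3 + 0 = -3)
(L(457, y) + X(27, 102))*(462101 - 220551) = (-3 + 27)*(462101 - 220551) = 24*241550 = 5797200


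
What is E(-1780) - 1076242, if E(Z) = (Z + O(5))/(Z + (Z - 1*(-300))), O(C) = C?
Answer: -701709429/652 ≈ -1.0762e+6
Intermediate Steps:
E(Z) = (5 + Z)/(300 + 2*Z) (E(Z) = (Z + 5)/(Z + (Z - 1*(-300))) = (5 + Z)/(Z + (Z + 300)) = (5 + Z)/(Z + (300 + Z)) = (5 + Z)/(300 + 2*Z))
E(-1780) - 1076242 = (5 - 1780)/(2*(150 - 1780)) - 1076242 = (1/2)*(-1775)/(-1630) - 1076242 = (1/2)*(-1/1630)*(-1775) - 1076242 = 355/652 - 1076242 = -701709429/652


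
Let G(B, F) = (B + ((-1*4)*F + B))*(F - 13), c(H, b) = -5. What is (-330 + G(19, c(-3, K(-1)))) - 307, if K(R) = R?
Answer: -1681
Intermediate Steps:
G(B, F) = (-13 + F)*(-4*F + 2*B) (G(B, F) = (B + (-4*F + B))*(-13 + F) = (B + (B - 4*F))*(-13 + F) = (-4*F + 2*B)*(-13 + F) = (-13 + F)*(-4*F + 2*B))
(-330 + G(19, c(-3, K(-1)))) - 307 = (-330 + (-26*19 - 4*(-5)**2 + 52*(-5) + 2*19*(-5))) - 307 = (-330 + (-494 - 4*25 - 260 - 190)) - 307 = (-330 + (-494 - 100 - 260 - 190)) - 307 = (-330 - 1044) - 307 = -1374 - 307 = -1681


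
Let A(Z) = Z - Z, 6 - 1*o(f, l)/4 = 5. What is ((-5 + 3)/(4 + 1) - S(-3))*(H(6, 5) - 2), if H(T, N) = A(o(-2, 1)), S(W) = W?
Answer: -26/5 ≈ -5.2000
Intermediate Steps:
o(f, l) = 4 (o(f, l) = 24 - 4*5 = 24 - 20 = 4)
A(Z) = 0
H(T, N) = 0
((-5 + 3)/(4 + 1) - S(-3))*(H(6, 5) - 2) = ((-5 + 3)/(4 + 1) - 1*(-3))*(0 - 2) = (-2/5 + 3)*(-2) = (-2*⅕ + 3)*(-2) = (-⅖ + 3)*(-2) = (13/5)*(-2) = -26/5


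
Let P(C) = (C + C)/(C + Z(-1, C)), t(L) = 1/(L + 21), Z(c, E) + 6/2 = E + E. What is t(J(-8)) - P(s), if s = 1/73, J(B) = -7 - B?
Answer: 65/1188 ≈ 0.054714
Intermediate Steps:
Z(c, E) = -3 + 2*E (Z(c, E) = -3 + (E + E) = -3 + 2*E)
t(L) = 1/(21 + L)
s = 1/73 ≈ 0.013699
P(C) = 2*C/(-3 + 3*C) (P(C) = (C + C)/(C + (-3 + 2*C)) = (2*C)/(-3 + 3*C) = 2*C/(-3 + 3*C))
t(J(-8)) - P(s) = 1/(21 + (-7 - 1*(-8))) - 2/(3*73*(-1 + 1/73)) = 1/(21 + (-7 + 8)) - 2/(3*73*(-72/73)) = 1/(21 + 1) - 2*(-73)/(3*73*72) = 1/22 - 1*(-1/108) = 1/22 + 1/108 = 65/1188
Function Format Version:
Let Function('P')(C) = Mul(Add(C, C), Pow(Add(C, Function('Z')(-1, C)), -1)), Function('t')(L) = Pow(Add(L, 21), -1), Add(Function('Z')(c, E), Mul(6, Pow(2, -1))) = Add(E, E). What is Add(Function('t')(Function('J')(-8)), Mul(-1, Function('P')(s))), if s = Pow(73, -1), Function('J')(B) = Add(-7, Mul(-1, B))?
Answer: Rational(65, 1188) ≈ 0.054714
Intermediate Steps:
Function('Z')(c, E) = Add(-3, Mul(2, E)) (Function('Z')(c, E) = Add(-3, Add(E, E)) = Add(-3, Mul(2, E)))
Function('t')(L) = Pow(Add(21, L), -1)
s = Rational(1, 73) ≈ 0.013699
Function('P')(C) = Mul(2, C, Pow(Add(-3, Mul(3, C)), -1)) (Function('P')(C) = Mul(Add(C, C), Pow(Add(C, Add(-3, Mul(2, C))), -1)) = Mul(Mul(2, C), Pow(Add(-3, Mul(3, C)), -1)) = Mul(2, C, Pow(Add(-3, Mul(3, C)), -1)))
Add(Function('t')(Function('J')(-8)), Mul(-1, Function('P')(s))) = Add(Pow(Add(21, Add(-7, Mul(-1, -8))), -1), Mul(-1, Mul(Rational(2, 3), Rational(1, 73), Pow(Add(-1, Rational(1, 73)), -1)))) = Add(Pow(Add(21, Add(-7, 8)), -1), Mul(-1, Mul(Rational(2, 3), Rational(1, 73), Pow(Rational(-72, 73), -1)))) = Add(Pow(Add(21, 1), -1), Mul(-1, Mul(Rational(2, 3), Rational(1, 73), Rational(-73, 72)))) = Add(Pow(22, -1), Mul(-1, Rational(-1, 108))) = Add(Rational(1, 22), Rational(1, 108)) = Rational(65, 1188)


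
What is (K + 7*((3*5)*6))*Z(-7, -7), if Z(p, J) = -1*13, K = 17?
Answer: -8411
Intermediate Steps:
Z(p, J) = -13
(K + 7*((3*5)*6))*Z(-7, -7) = (17 + 7*((3*5)*6))*(-13) = (17 + 7*(15*6))*(-13) = (17 + 7*90)*(-13) = (17 + 630)*(-13) = 647*(-13) = -8411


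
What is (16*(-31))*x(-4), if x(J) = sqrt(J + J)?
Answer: -992*I*sqrt(2) ≈ -1402.9*I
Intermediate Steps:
x(J) = sqrt(2)*sqrt(J) (x(J) = sqrt(2*J) = sqrt(2)*sqrt(J))
(16*(-31))*x(-4) = (16*(-31))*(sqrt(2)*sqrt(-4)) = -496*sqrt(2)*2*I = -992*I*sqrt(2)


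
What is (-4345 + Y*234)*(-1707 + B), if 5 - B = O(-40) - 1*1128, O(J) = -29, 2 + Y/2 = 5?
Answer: 1602845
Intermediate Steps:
Y = 6 (Y = -4 + 2*5 = -4 + 10 = 6)
B = 1162 (B = 5 - (-29 - 1*1128) = 5 - (-29 - 1128) = 5 - 1*(-1157) = 5 + 1157 = 1162)
(-4345 + Y*234)*(-1707 + B) = (-4345 + 6*234)*(-1707 + 1162) = (-4345 + 1404)*(-545) = -2941*(-545) = 1602845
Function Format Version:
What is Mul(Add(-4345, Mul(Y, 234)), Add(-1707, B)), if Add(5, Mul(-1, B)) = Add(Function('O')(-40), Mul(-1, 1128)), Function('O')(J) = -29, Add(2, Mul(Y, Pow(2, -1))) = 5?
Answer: 1602845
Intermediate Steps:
Y = 6 (Y = Add(-4, Mul(2, 5)) = Add(-4, 10) = 6)
B = 1162 (B = Add(5, Mul(-1, Add(-29, Mul(-1, 1128)))) = Add(5, Mul(-1, Add(-29, -1128))) = Add(5, Mul(-1, -1157)) = Add(5, 1157) = 1162)
Mul(Add(-4345, Mul(Y, 234)), Add(-1707, B)) = Mul(Add(-4345, Mul(6, 234)), Add(-1707, 1162)) = Mul(Add(-4345, 1404), -545) = Mul(-2941, -545) = 1602845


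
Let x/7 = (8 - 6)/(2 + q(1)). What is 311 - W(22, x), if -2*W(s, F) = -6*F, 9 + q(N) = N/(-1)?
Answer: 1265/4 ≈ 316.25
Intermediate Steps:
q(N) = -9 - N (q(N) = -9 + N/(-1) = -9 + N*(-1) = -9 - N)
x = -7/4 (x = 7*((8 - 6)/(2 + (-9 - 1*1))) = 7*(2/(2 + (-9 - 1))) = 7*(2/(2 - 10)) = 7*(2/(-8)) = 7*(2*(-⅛)) = 7*(-¼) = -7/4 ≈ -1.7500)
W(s, F) = 3*F (W(s, F) = -(-3)*F = 3*F)
311 - W(22, x) = 311 - 3*(-7)/4 = 311 - 1*(-21/4) = 311 + 21/4 = 1265/4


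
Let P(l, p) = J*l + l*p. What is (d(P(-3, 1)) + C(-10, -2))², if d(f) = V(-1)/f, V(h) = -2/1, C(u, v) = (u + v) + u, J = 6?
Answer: 211600/441 ≈ 479.82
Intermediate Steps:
C(u, v) = v + 2*u
V(h) = -2 (V(h) = -2*1 = -2)
P(l, p) = 6*l + l*p
d(f) = -2/f
(d(P(-3, 1)) + C(-10, -2))² = (-2*(-1/(3*(6 + 1))) + (-2 + 2*(-10)))² = (-2/((-3*7)) + (-2 - 20))² = (-2/(-21) - 22)² = (-2*(-1/21) - 22)² = (2/21 - 22)² = (-460/21)² = 211600/441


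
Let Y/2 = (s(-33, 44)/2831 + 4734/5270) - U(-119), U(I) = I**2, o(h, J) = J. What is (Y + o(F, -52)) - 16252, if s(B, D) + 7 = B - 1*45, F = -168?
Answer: -332882948806/7459685 ≈ -44624.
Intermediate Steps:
s(B, D) = -52 + B (s(B, D) = -7 + (B - 1*45) = -7 + (B - 45) = -7 + (-45 + B) = -52 + B)
Y = -211260244566/7459685 (Y = 2*(((-52 - 33)/2831 + 4734/5270) - 1*(-119)**2) = 2*((-85*1/2831 + 4734*(1/5270)) - 1*14161) = 2*((-85/2831 + 2367/2635) - 14161) = 2*(6477002/7459685 - 14161) = 2*(-105630122283/7459685) = -211260244566/7459685 ≈ -28320.)
(Y + o(F, -52)) - 16252 = (-211260244566/7459685 - 52) - 16252 = -211648148186/7459685 - 16252 = -332882948806/7459685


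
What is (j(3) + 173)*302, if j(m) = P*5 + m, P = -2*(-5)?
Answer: 68252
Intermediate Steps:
P = 10
j(m) = 50 + m (j(m) = 10*5 + m = 50 + m)
(j(3) + 173)*302 = ((50 + 3) + 173)*302 = (53 + 173)*302 = 226*302 = 68252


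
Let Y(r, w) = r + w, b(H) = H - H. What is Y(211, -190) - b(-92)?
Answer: 21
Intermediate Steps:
b(H) = 0
Y(211, -190) - b(-92) = (211 - 190) - 1*0 = 21 + 0 = 21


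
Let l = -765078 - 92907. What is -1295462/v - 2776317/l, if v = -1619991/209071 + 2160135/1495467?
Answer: 6435585771083476867411/31316794044952830 ≈ 2.0550e+5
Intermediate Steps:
v = -219002388468/34739864573 (v = -1619991*1/209071 + 2160135*(1/1495467) = -1619991/209071 + 240015/166163 = -219002388468/34739864573 ≈ -6.3041)
l = -857985
-1295462/v - 2776317/l = -1295462/(-219002388468/34739864573) - 2776317/(-857985) = -1295462*(-34739864573/219002388468) - 2776317*(-1/857985) = 22502087219733863/109501194234 + 925439/285995 = 6435585771083476867411/31316794044952830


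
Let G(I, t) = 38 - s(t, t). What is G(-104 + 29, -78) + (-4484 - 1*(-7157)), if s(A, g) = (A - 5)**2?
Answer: -4178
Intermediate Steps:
s(A, g) = (-5 + A)**2
G(I, t) = 38 - (-5 + t)**2
G(-104 + 29, -78) + (-4484 - 1*(-7157)) = (38 - (-5 - 78)**2) + (-4484 - 1*(-7157)) = (38 - 1*(-83)**2) + (-4484 + 7157) = (38 - 1*6889) + 2673 = (38 - 6889) + 2673 = -6851 + 2673 = -4178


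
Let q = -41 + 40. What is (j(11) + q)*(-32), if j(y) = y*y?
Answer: -3840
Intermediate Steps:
j(y) = y²
q = -1
(j(11) + q)*(-32) = (11² - 1)*(-32) = (121 - 1)*(-32) = 120*(-32) = -3840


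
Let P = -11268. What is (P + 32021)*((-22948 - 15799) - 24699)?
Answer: -1316694838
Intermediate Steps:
(P + 32021)*((-22948 - 15799) - 24699) = (-11268 + 32021)*((-22948 - 15799) - 24699) = 20753*(-38747 - 24699) = 20753*(-63446) = -1316694838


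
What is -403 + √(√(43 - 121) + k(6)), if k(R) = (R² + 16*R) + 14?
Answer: -403 + √(146 + I*√78) ≈ -390.91 + 0.36529*I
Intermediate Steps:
k(R) = 14 + R² + 16*R
-403 + √(√(43 - 121) + k(6)) = -403 + √(√(43 - 121) + (14 + 6² + 16*6)) = -403 + √(√(-78) + (14 + 36 + 96)) = -403 + √(I*√78 + 146) = -403 + √(146 + I*√78)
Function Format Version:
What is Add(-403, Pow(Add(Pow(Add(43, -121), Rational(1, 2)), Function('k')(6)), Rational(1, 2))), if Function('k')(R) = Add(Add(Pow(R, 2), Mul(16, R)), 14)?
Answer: Add(-403, Pow(Add(146, Mul(I, Pow(78, Rational(1, 2)))), Rational(1, 2))) ≈ Add(-390.91, Mul(0.36529, I))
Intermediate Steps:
Function('k')(R) = Add(14, Pow(R, 2), Mul(16, R))
Add(-403, Pow(Add(Pow(Add(43, -121), Rational(1, 2)), Function('k')(6)), Rational(1, 2))) = Add(-403, Pow(Add(Pow(Add(43, -121), Rational(1, 2)), Add(14, Pow(6, 2), Mul(16, 6))), Rational(1, 2))) = Add(-403, Pow(Add(Pow(-78, Rational(1, 2)), Add(14, 36, 96)), Rational(1, 2))) = Add(-403, Pow(Add(Mul(I, Pow(78, Rational(1, 2))), 146), Rational(1, 2))) = Add(-403, Pow(Add(146, Mul(I, Pow(78, Rational(1, 2)))), Rational(1, 2)))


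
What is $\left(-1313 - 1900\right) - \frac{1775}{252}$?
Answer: $- \frac{811451}{252} \approx -3220.0$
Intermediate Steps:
$\left(-1313 - 1900\right) - \frac{1775}{252} = -3213 - \frac{1775}{252} = - \frac{811451}{252}$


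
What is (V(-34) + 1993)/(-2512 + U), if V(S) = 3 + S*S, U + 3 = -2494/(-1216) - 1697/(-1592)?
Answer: -381366784/303917755 ≈ -1.2548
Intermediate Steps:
U = 14149/120992 (U = -3 + (-2494/(-1216) - 1697/(-1592)) = -3 + (-2494*(-1/1216) - 1697*(-1/1592)) = -3 + (1247/608 + 1697/1592) = -3 + 377125/120992 = 14149/120992 ≈ 0.11694)
V(S) = 3 + S²
(V(-34) + 1993)/(-2512 + U) = ((3 + (-34)²) + 1993)/(-2512 + 14149/120992) = ((3 + 1156) + 1993)/(-303917755/120992) = (1159 + 1993)*(-120992/303917755) = 3152*(-120992/303917755) = -381366784/303917755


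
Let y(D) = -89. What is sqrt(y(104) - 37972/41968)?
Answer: 3*I*sqrt(274914007)/5246 ≈ 9.4818*I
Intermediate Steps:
sqrt(y(104) - 37972/41968) = sqrt(-89 - 37972/41968) = sqrt(-89 - 37972*1/41968) = sqrt(-89 - 9493/10492) = sqrt(-943281/10492) = 3*I*sqrt(274914007)/5246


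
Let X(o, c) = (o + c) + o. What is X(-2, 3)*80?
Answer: -80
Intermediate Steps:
X(o, c) = c + 2*o (X(o, c) = (c + o) + o = c + 2*o)
X(-2, 3)*80 = (3 + 2*(-2))*80 = (3 - 4)*80 = -1*80 = -80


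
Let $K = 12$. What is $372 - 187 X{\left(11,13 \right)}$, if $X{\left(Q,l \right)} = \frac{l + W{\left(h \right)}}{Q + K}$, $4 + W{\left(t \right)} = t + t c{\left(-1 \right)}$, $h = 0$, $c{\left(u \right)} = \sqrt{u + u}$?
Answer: $\frac{6873}{23} \approx 298.83$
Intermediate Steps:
$c{\left(u \right)} = \sqrt{2} \sqrt{u}$ ($c{\left(u \right)} = \sqrt{2 u} = \sqrt{2} \sqrt{u}$)
$W{\left(t \right)} = -4 + t + i t \sqrt{2}$ ($W{\left(t \right)} = -4 + \left(t + t \sqrt{2} \sqrt{-1}\right) = -4 + \left(t + t \sqrt{2} i\right) = -4 + \left(t + t i \sqrt{2}\right) = -4 + \left(t + i t \sqrt{2}\right) = -4 + t + i t \sqrt{2}$)
$X{\left(Q,l \right)} = \frac{-4 + l}{12 + Q}$ ($X{\left(Q,l \right)} = \frac{l + \left(-4 + 0 + i 0 \sqrt{2}\right)}{Q + 12} = \frac{l + \left(-4 + 0 + 0\right)}{12 + Q} = \frac{l - 4}{12 + Q} = \frac{-4 + l}{12 + Q}$)
$372 - 187 X{\left(11,13 \right)} = 372 - 187 \frac{-4 + 13}{12 + 11} = 372 - 187 \cdot \frac{1}{23} \cdot 9 = 372 - \frac{1683}{23} = \frac{6873}{23}$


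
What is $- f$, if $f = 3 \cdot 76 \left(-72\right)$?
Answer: $16416$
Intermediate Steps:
$f = -16416$ ($f = 228 \left(-72\right) = -16416$)
$- f = \left(-1\right) \left(-16416\right) = 16416$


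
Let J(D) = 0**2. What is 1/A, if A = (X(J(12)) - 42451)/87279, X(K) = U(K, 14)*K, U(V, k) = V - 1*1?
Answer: -87279/42451 ≈ -2.0560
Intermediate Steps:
U(V, k) = -1 + V (U(V, k) = V - 1 = -1 + V)
J(D) = 0
X(K) = K*(-1 + K) (X(K) = (-1 + K)*K = K*(-1 + K))
A = -42451/87279 (A = (0*(-1 + 0) - 42451)/87279 = (0*(-1) - 42451)*(1/87279) = (0 - 42451)*(1/87279) = -42451*1/87279 = -42451/87279 ≈ -0.48638)
1/A = 1/(-42451/87279) = -87279/42451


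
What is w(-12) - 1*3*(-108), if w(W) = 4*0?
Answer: 324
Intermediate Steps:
w(W) = 0
w(-12) - 1*3*(-108) = 0 - 1*3*(-108) = 0 - 3*(-108) = 0 + 324 = 324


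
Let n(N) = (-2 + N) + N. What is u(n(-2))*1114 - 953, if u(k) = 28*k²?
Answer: 1121959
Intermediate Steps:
n(N) = -2 + 2*N
u(n(-2))*1114 - 953 = (28*(-2 + 2*(-2))²)*1114 - 953 = (28*(-2 - 4)²)*1114 - 953 = (28*(-6)²)*1114 - 953 = (28*36)*1114 - 953 = 1008*1114 - 953 = 1122912 - 953 = 1121959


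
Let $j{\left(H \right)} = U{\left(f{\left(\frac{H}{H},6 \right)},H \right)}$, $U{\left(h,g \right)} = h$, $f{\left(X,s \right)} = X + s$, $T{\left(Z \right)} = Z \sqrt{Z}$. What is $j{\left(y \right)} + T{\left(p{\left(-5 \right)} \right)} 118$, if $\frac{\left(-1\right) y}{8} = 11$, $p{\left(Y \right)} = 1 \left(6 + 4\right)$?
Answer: $7 + 1180 \sqrt{10} \approx 3738.5$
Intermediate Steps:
$p{\left(Y \right)} = 10$ ($p{\left(Y \right)} = 1 \cdot 10 = 10$)
$T{\left(Z \right)} = Z^{\frac{3}{2}}$
$y = -88$ ($y = \left(-8\right) 11 = -88$)
$j{\left(H \right)} = 7$ ($j{\left(H \right)} = \frac{H}{H} + 6 = 1 + 6 = 7$)
$j{\left(y \right)} + T{\left(p{\left(-5 \right)} \right)} 118 = 7 + 10^{\frac{3}{2}} \cdot 118 = 7 + 10 \sqrt{10} \cdot 118 = 7 + 1180 \sqrt{10}$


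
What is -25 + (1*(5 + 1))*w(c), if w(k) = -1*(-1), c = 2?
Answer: -19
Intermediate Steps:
w(k) = 1
-25 + (1*(5 + 1))*w(c) = -25 + (1*(5 + 1))*1 = -25 + (1*6)*1 = -25 + 6*1 = -25 + 6 = -19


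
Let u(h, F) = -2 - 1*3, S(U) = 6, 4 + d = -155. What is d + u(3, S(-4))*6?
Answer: -189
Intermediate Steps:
d = -159 (d = -4 - 155 = -159)
u(h, F) = -5 (u(h, F) = -2 - 3 = -5)
d + u(3, S(-4))*6 = -159 - 5*6 = -159 - 30 = -189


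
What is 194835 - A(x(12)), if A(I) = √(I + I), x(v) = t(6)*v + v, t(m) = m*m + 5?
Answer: 194835 - 12*√7 ≈ 1.9480e+5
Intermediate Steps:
t(m) = 5 + m² (t(m) = m² + 5 = 5 + m²)
x(v) = 42*v (x(v) = (5 + 6²)*v + v = (5 + 36)*v + v = 41*v + v = 42*v)
A(I) = √2*√I (A(I) = √(2*I) = √2*√I)
194835 - A(x(12)) = 194835 - √2*√(42*12) = 194835 - √2*√504 = 194835 - √2*6*√14 = 194835 - 12*√7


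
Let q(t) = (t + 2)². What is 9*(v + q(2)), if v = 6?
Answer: 198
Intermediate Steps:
q(t) = (2 + t)²
9*(v + q(2)) = 9*(6 + (2 + 2)²) = 9*(6 + 4²) = 9*(6 + 16) = 9*22 = 198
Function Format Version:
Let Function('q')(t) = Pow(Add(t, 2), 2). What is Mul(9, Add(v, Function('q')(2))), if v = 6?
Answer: 198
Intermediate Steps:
Function('q')(t) = Pow(Add(2, t), 2)
Mul(9, Add(v, Function('q')(2))) = Mul(9, Add(6, Pow(Add(2, 2), 2))) = Mul(9, Add(6, Pow(4, 2))) = Mul(9, Add(6, 16)) = Mul(9, 22) = 198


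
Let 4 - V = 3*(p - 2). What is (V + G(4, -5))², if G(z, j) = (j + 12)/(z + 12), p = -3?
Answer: 96721/256 ≈ 377.82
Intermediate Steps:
G(z, j) = (12 + j)/(12 + z)
V = 19 (V = 4 - 3*(-3 - 2) = 4 - 3*(-5) = 4 - 1*(-15) = 4 + 15 = 19)
(V + G(4, -5))² = (19 + (12 - 5)/(12 + 4))² = (19 + 7/16)² = (311/16)² = 96721/256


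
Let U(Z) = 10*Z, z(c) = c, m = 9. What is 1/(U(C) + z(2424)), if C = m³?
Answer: 1/9714 ≈ 0.00010294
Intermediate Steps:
C = 729 (C = 9³ = 729)
1/(U(C) + z(2424)) = 1/(10*729 + 2424) = 1/(7290 + 2424) = 1/9714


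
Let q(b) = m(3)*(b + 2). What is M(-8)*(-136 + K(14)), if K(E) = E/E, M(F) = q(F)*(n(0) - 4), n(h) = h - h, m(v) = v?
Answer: -9720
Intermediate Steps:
n(h) = 0
q(b) = 6 + 3*b (q(b) = 3*(b + 2) = 3*(2 + b) = 6 + 3*b)
M(F) = -24 - 12*F (M(F) = (6 + 3*F)*(0 - 4) = (6 + 3*F)*(-4) = -24 - 12*F)
K(E) = 1
M(-8)*(-136 + K(14)) = (-24 - 12*(-8))*(-136 + 1) = (-24 + 96)*(-135) = 72*(-135) = -9720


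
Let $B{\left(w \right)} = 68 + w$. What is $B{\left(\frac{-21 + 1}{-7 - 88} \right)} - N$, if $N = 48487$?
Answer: $- \frac{919957}{19} \approx -48419.0$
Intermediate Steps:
$B{\left(\frac{-21 + 1}{-7 - 88} \right)} - N = \left(68 + \frac{-21 + 1}{-7 - 88}\right) - 48487 = \left(68 - \frac{20}{-95}\right) - 48487 = \left(68 - - \frac{4}{19}\right) - 48487 = \left(68 + \frac{4}{19}\right) - 48487 = \frac{1296}{19} - 48487 = - \frac{919957}{19}$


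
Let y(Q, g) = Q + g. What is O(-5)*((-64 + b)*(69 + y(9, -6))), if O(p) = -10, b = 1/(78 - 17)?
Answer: 2810160/61 ≈ 46068.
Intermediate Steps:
b = 1/61 ≈ 0.016393
O(-5)*((-64 + b)*(69 + y(9, -6))) = -10*(-64 + 1/61)*(69 + (9 - 6)) = -(-39030)*(69 + 3)/61 = -(-39030)*72/61 = -10*(-281016/61) = 2810160/61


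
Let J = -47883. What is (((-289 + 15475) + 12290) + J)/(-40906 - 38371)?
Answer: 20407/79277 ≈ 0.25741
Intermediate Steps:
(((-289 + 15475) + 12290) + J)/(-40906 - 38371) = (((-289 + 15475) + 12290) - 47883)/(-40906 - 38371) = ((15186 + 12290) - 47883)/(-79277) = (27476 - 47883)*(-1/79277) = -20407*(-1/79277) = 20407/79277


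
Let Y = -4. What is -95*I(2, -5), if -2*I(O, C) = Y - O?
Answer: -285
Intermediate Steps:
I(O, C) = 2 + O/2 (I(O, C) = -(-4 - O)/2 = 2 + O/2)
-95*I(2, -5) = -95*(2 + (½)*2) = -95*(2 + 1) = -95*3 = -285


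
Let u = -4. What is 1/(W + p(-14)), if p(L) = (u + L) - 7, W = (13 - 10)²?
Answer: -1/16 ≈ -0.062500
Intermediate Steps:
W = 9 (W = 3² = 9)
p(L) = -11 + L (p(L) = (-4 + L) - 7 = -11 + L)
1/(W + p(-14)) = 1/(9 + (-11 - 14)) = 1/(9 - 25) = 1/(-16) = -1/16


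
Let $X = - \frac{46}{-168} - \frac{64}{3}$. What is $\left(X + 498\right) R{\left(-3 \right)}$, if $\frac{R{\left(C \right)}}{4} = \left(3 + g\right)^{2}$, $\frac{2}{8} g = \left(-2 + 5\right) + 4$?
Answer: $\frac{38500543}{21} \approx 1.8334 \cdot 10^{6}$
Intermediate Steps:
$g = 28$ ($g = 4 \left(\left(-2 + 5\right) + 4\right) = 4 \left(3 + 4\right) = 4 \cdot 7 = 28$)
$R{\left(C \right)} = 3844$ ($R{\left(C \right)} = 4 \left(3 + 28\right)^{2} = 4 \cdot 31^{2} = 4 \cdot 961 = 3844$)
$X = - \frac{1769}{84}$ ($X = \left(-46\right) \left(- \frac{1}{168}\right) - \frac{64}{3} = \frac{23}{84} - \frac{64}{3} = - \frac{1769}{84} \approx -21.06$)
$\left(X + 498\right) R{\left(-3 \right)} = \left(- \frac{1769}{84} + 498\right) 3844 = \frac{40063}{84} \cdot 3844 = \frac{38500543}{21}$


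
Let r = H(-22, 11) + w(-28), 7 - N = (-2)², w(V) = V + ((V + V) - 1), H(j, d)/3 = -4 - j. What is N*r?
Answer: -93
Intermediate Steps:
H(j, d) = -12 - 3*j (H(j, d) = 3*(-4 - j) = -12 - 3*j)
w(V) = -1 + 3*V (w(V) = V + (2*V - 1) = V + (-1 + 2*V) = -1 + 3*V)
N = 3 (N = 7 - 1*(-2)² = 7 - 1*4 = 7 - 4 = 3)
r = -31 (r = (-12 - 3*(-22)) + (-1 + 3*(-28)) = (-12 + 66) + (-1 - 84) = 54 - 85 = -31)
N*r = 3*(-31) = -93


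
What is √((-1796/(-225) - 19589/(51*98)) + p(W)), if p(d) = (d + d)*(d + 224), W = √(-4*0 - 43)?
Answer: √(-1044280726 + 5709715200*I*√43)/3570 ≈ 37.795 + 38.864*I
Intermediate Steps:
W = I*√43 (W = √(0 - 43) = √(-43) = I*√43 ≈ 6.5574*I)
p(d) = 2*d*(224 + d) (p(d) = (2*d)*(224 + d) = 2*d*(224 + d))
√((-1796/(-225) - 19589/(51*98)) + p(W)) = √((-1796/(-225) - 19589/(51*98)) + 2*(I*√43)*(224 + I*√43)) = √((-1796*(-1/225) - 19589/4998) + 2*I*√43*(224 + I*√43)) = √((1796/225 - 19589*1/4998) + 2*I*√43*(224 + I*√43)) = √((1796/225 - 19589/4998) + 2*I*√43*(224 + I*√43)) = √(1522961/374850 + 2*I*√43*(224 + I*√43))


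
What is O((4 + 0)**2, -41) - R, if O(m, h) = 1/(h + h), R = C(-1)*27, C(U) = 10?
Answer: -22141/82 ≈ -270.01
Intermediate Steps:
R = 270 (R = 10*27 = 270)
O(m, h) = 1/(2*h)
O((4 + 0)**2, -41) - R = (1/2)/(-41) - 1*270 = (1/2)*(-1/41) - 270 = -1/82 - 270 = -22141/82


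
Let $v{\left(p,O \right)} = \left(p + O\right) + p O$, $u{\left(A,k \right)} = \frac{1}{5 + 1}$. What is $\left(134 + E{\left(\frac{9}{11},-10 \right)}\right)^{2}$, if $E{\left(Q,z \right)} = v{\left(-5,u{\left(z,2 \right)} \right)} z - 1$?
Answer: $\frac{323761}{9} \approx 35973.0$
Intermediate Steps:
$u{\left(A,k \right)} = \frac{1}{6}$
$v{\left(p,O \right)} = O + p + O p$ ($v{\left(p,O \right)} = \left(O + p\right) + O p = O + p + O p$)
$E{\left(Q,z \right)} = -1 - \frac{17 z}{3}$ ($E{\left(Q,z \right)} = \left(\frac{1}{6} - 5 + \frac{1}{6} \left(-5\right)\right) z - 1 = \left(\frac{1}{6} - 5 - \frac{5}{6}\right) z - 1 = - \frac{17 z}{3} - 1 = -1 - \frac{17 z}{3}$)
$\left(134 + E{\left(\frac{9}{11},-10 \right)}\right)^{2} = \left(134 - - \frac{167}{3}\right)^{2} = \left(134 + \left(-1 + \frac{170}{3}\right)\right)^{2} = \left(134 + \frac{167}{3}\right)^{2} = \left(\frac{569}{3}\right)^{2} = \frac{323761}{9}$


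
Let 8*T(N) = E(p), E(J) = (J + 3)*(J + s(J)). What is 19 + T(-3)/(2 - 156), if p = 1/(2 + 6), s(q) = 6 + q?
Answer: 748431/39424 ≈ 18.984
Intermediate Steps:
p = ⅛ (p = 1/8 = ⅛ ≈ 0.12500)
E(J) = (3 + J)*(6 + 2*J) (E(J) = (J + 3)*(J + (6 + J)) = (3 + J)*(6 + 2*J))
T(N) = 625/256 (T(N) = (18 + 2*(⅛)² + 12*(⅛))/8 = (18 + 2*(1/64) + 3/2)/8 = (18 + 1/32 + 3/2)/8 = (⅛)*(625/32) = 625/256)
19 + T(-3)/(2 - 156) = 19 + (625/256)/(2 - 156) = 19 + (625/256)/(-154) = 19 - 1/154*625/256 = 19 - 625/39424 = 748431/39424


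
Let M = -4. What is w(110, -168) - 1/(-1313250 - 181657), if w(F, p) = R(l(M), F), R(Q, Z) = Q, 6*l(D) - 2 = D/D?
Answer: 1494909/2989814 ≈ 0.50000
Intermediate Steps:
l(D) = 1/2 (l(D) = 1/3 + (D/D)/6 = 1/3 + (1/6)*1 = 1/3 + 1/6 = 1/2)
w(F, p) = 1/2
w(110, -168) - 1/(-1313250 - 181657) = 1/2 - 1/(-1313250 - 181657) = 1/2 - 1/(-1494907) = 1/2 - 1*(-1/1494907) = 1/2 + 1/1494907 = 1494909/2989814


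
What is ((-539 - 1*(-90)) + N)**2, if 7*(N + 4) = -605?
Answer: 14258176/49 ≈ 2.9098e+5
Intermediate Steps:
N = -633/7 (N = -4 + (1/7)*(-605) = -4 - 605/7 = -633/7 ≈ -90.429)
((-539 - 1*(-90)) + N)**2 = ((-539 - 1*(-90)) - 633/7)**2 = ((-539 + 90) - 633/7)**2 = (-449 - 633/7)**2 = (-3776/7)**2 = 14258176/49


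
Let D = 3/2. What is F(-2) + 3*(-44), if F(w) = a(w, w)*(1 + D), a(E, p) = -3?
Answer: -279/2 ≈ -139.50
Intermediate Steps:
D = 3/2 (D = 3*(½) = 3/2 ≈ 1.5000)
F(w) = -15/2 (F(w) = -3*(1 + 3/2) = -3*5/2 = -15/2)
F(-2) + 3*(-44) = -15/2 + 3*(-44) = -15/2 - 132 = -279/2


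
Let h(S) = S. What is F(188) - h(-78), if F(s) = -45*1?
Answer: 33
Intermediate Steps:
F(s) = -45
F(188) - h(-78) = -45 - 1*(-78) = -45 + 78 = 33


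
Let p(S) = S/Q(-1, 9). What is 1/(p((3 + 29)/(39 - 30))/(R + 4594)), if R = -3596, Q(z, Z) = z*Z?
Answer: -40419/16 ≈ -2526.2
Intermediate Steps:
Q(z, Z) = Z*z
p(S) = -S/9 (p(S) = S/((9*(-1))) = S/(-9) = S*(-⅑) = -S/9)
1/(p((3 + 29)/(39 - 30))/(R + 4594)) = 1/((-(3 + 29)/(9*(39 - 30)))/(-3596 + 4594)) = 1/(-32/(9*9)/998) = 1/(-32/(9*9)*(1/998)) = 1/(-⅑*32/9*(1/998)) = 1/(-32/81*1/998) = 1/(-16/40419) = -40419/16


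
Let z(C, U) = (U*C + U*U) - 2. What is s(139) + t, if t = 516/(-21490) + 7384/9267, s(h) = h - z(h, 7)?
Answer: -87647668921/99573915 ≈ -880.23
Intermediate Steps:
z(C, U) = -2 + U² + C*U (z(C, U) = (C*U + U²) - 2 = (U² + C*U) - 2 = -2 + U² + C*U)
s(h) = -47 - 6*h (s(h) = h - (-2 + 7² + h*7) = h - (-2 + 49 + 7*h) = h - (47 + 7*h) = h + (-47 - 7*h) = -47 - 6*h)
t = 76950194/99573915 (t = 516*(-1/21490) + 7384*(1/9267) = -258/10745 + 7384/9267 = 76950194/99573915 ≈ 0.77279)
s(139) + t = (-47 - 6*139) + 76950194/99573915 = (-47 - 834) + 76950194/99573915 = -881 + 76950194/99573915 = -87647668921/99573915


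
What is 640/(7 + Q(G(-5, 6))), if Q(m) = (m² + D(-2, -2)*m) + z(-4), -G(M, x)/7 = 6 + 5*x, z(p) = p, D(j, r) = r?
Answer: 640/64011 ≈ 0.0099983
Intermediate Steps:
G(M, x) = -42 - 35*x (G(M, x) = -7*(6 + 5*x) = -42 - 35*x)
Q(m) = -4 + m² - 2*m (Q(m) = (m² - 2*m) - 4 = -4 + m² - 2*m)
640/(7 + Q(G(-5, 6))) = 640/(7 + (-4 + (-42 - 35*6)² - 2*(-42 - 35*6))) = 640/(7 + (-4 + (-42 - 210)² - 2*(-42 - 210))) = 640/(7 + (-4 + (-252)² - 2*(-252))) = 640/(7 + (-4 + 63504 + 504)) = 640/(7 + 64004) = 640/64011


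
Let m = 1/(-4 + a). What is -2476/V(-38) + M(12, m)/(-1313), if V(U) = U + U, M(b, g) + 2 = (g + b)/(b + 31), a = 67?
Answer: 2201820182/67581423 ≈ 32.580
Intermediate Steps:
m = 1/63 (m = 1/(-4 + 67) = 1/63 ≈ 0.015873)
M(b, g) = -2 + (b + g)/(31 + b) (M(b, g) = -2 + (g + b)/(b + 31) = -2 + (b + g)/(31 + b))
V(U) = 2*U
-2476/V(-38) + M(12, m)/(-1313) = -2476/(2*(-38)) + ((-62 + 1/63 - 1*12)/(31 + 12))/(-1313) = -2476/(-76) + ((-62 + 1/63 - 12)/43)*(-1/1313) = -2476*(-1/76) + ((1/43)*(-4661/63))*(-1/1313) = 619/19 - 4661/2709*(-1/1313) = 619/19 + 4661/3556917 = 2201820182/67581423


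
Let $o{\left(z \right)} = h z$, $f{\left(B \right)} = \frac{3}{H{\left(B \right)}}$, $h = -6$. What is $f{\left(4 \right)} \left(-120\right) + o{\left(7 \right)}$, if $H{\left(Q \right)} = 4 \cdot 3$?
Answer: $-72$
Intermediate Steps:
$H{\left(Q \right)} = 12$
$f{\left(B \right)} = \frac{1}{4}$ ($f{\left(B \right)} = \frac{3}{12} = 3 \cdot \frac{1}{12} = \frac{1}{4}$)
$o{\left(z \right)} = - 6 z$
$f{\left(4 \right)} \left(-120\right) + o{\left(7 \right)} = \frac{1}{4} \left(-120\right) - 42 = -30 - 42 = -72$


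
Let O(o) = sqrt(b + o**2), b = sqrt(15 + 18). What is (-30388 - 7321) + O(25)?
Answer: -37709 + sqrt(625 + sqrt(33)) ≈ -37684.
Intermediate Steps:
b = sqrt(33) ≈ 5.7446
O(o) = sqrt(sqrt(33) + o**2)
(-30388 - 7321) + O(25) = (-30388 - 7321) + sqrt(sqrt(33) + 25**2) = -37709 + sqrt(sqrt(33) + 625) = -37709 + sqrt(625 + sqrt(33))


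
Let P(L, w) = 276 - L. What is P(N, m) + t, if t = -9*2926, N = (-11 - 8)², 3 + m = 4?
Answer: -26419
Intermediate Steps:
m = 1 (m = -3 + 4 = 1)
N = 361 (N = (-19)² = 361)
t = -26334
P(N, m) + t = (276 - 1*361) - 26334 = (276 - 361) - 26334 = -85 - 26334 = -26419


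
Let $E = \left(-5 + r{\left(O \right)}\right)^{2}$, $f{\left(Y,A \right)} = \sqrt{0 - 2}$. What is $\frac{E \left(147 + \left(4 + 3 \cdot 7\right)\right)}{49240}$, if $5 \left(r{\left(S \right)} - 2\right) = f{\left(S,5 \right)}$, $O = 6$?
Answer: $\frac{9589}{307750} - \frac{129 i \sqrt{2}}{30775} \approx 0.031158 - 0.005928 i$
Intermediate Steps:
$f{\left(Y,A \right)} = i \sqrt{2}$ ($f{\left(Y,A \right)} = \sqrt{-2} = i \sqrt{2}$)
$r{\left(S \right)} = 2 + \frac{i \sqrt{2}}{5}$
$E = \left(-3 + \frac{i \sqrt{2}}{5}\right)^{2}$ ($E = \left(-5 + \left(2 + \frac{i \sqrt{2}}{5}\right)\right)^{2} = \left(-3 + \frac{i \sqrt{2}}{5}\right)^{2} \approx 8.92 - 1.6971 i$)
$\frac{E \left(147 + \left(4 + 3 \cdot 7\right)\right)}{49240} = \frac{\frac{\left(15 - i \sqrt{2}\right)^{2}}{25} \left(147 + \left(4 + 3 \cdot 7\right)\right)}{49240} = \frac{\left(15 - i \sqrt{2}\right)^{2}}{25} \left(147 + \left(4 + 21\right)\right) \frac{1}{49240} = \frac{\left(15 - i \sqrt{2}\right)^{2}}{25} \left(147 + 25\right) \frac{1}{49240} = \frac{\left(15 - i \sqrt{2}\right)^{2}}{25} \cdot 172 \cdot \frac{1}{49240} = \frac{172 \left(15 - i \sqrt{2}\right)^{2}}{25} \cdot \frac{1}{49240} = \frac{43 \left(15 - i \sqrt{2}\right)^{2}}{307750}$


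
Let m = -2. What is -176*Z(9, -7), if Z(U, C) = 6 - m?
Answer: -1408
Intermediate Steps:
Z(U, C) = 8 (Z(U, C) = 6 - 1*(-2) = 6 + 2 = 8)
-176*Z(9, -7) = -176*8 = -1408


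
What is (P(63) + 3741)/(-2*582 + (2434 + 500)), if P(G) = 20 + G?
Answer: 1912/885 ≈ 2.1605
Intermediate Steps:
(P(63) + 3741)/(-2*582 + (2434 + 500)) = ((20 + 63) + 3741)/(-2*582 + (2434 + 500)) = (83 + 3741)/(-1164 + 2934) = 3824/1770 = 3824*(1/1770) = 1912/885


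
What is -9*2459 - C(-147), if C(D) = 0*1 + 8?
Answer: -22139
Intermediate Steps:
C(D) = 8 (C(D) = 0 + 8 = 8)
-9*2459 - C(-147) = -9*2459 - 1*8 = -22131 - 8 = -22139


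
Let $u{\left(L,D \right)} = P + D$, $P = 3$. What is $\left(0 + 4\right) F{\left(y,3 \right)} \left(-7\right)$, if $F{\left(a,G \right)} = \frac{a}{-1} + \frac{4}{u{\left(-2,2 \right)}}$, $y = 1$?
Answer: $\frac{28}{5} \approx 5.6$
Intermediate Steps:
$u{\left(L,D \right)} = 3 + D$
$F{\left(a,G \right)} = \frac{4}{5} - a$ ($F{\left(a,G \right)} = \frac{a}{-1} + \frac{4}{3 + 2} = a \left(-1\right) + \frac{4}{5} = - a + 4 \cdot \frac{1}{5} = - a + \frac{4}{5} = \frac{4}{5} - a$)
$\left(0 + 4\right) F{\left(y,3 \right)} \left(-7\right) = \left(0 + 4\right) \left(\frac{4}{5} - 1\right) \left(-7\right) = 4 \left(\frac{4}{5} - 1\right) \left(-7\right) = 4 \left(- \frac{1}{5}\right) \left(-7\right) = \left(- \frac{4}{5}\right) \left(-7\right) = \frac{28}{5}$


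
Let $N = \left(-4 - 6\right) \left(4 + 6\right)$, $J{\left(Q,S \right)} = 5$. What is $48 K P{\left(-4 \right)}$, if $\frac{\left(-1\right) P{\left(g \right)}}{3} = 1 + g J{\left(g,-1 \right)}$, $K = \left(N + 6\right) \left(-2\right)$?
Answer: $514368$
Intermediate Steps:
$N = -100$ ($N = \left(-4 - 6\right) 10 = \left(-10\right) 10 = -100$)
$K = 188$ ($K = \left(-100 + 6\right) \left(-2\right) = \left(-94\right) \left(-2\right) = 188$)
$P{\left(g \right)} = -3 - 15 g$ ($P{\left(g \right)} = - 3 \left(1 + g 5\right) = - 3 \left(1 + 5 g\right) = -3 - 15 g$)
$48 K P{\left(-4 \right)} = 48 \cdot 188 \left(-3 - -60\right) = 9024 \left(-3 + 60\right) = 9024 \cdot 57 = 514368$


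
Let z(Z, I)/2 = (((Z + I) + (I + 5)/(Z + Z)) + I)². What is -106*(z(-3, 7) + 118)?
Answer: -29680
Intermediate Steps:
z(Z, I) = 2*(Z + 2*I + (5 + I)/(2*Z))² (z(Z, I) = 2*(((Z + I) + (I + 5)/(Z + Z)) + I)² = 2*(((I + Z) + (5 + I)/((2*Z))) + I)² = 2*(((I + Z) + (5 + I)*(1/(2*Z))) + I)² = 2*(((I + Z) + (5 + I)/(2*Z)) + I)² = 2*((I + Z + (5 + I)/(2*Z)) + I)² = 2*(Z + 2*I + (5 + I)/(2*Z))²)
-106*(z(-3, 7) + 118) = -106*((½)*(5 + 7 + 2*(-3)² + 4*7*(-3))²/(-3)² + 118) = -106*((½)*(⅑)*(5 + 7 + 2*9 - 84)² + 118) = -106*((½)*(⅑)*(5 + 7 + 18 - 84)² + 118) = -106*((½)*(⅑)*(-54)² + 118) = -106*((½)*(⅑)*2916 + 118) = -106*(162 + 118) = -106*280 = -29680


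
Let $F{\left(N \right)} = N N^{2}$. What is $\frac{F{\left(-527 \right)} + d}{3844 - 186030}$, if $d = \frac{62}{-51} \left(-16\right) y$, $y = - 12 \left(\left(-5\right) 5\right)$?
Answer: $\frac{2488074911}{3097162} \approx 803.34$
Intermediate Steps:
$y = 300$ ($y = - 12 \left(-25\right) = \left(-1\right) \left(-300\right) = 300$)
$F{\left(N \right)} = N^{3}$
$d = \frac{99200}{17}$ ($d = \frac{62}{-51} \left(-16\right) 300 = 62 \left(- \frac{1}{51}\right) \left(-16\right) 300 = \left(- \frac{62}{51}\right) \left(-16\right) 300 = \frac{992}{51} \cdot 300 = \frac{99200}{17} \approx 5835.3$)
$\frac{F{\left(-527 \right)} + d}{3844 - 186030} = \frac{\left(-527\right)^{3} + \frac{99200}{17}}{3844 - 186030} = \frac{-146363183 + \frac{99200}{17}}{-182186} = \left(- \frac{2488074911}{17}\right) \left(- \frac{1}{182186}\right) = \frac{2488074911}{3097162}$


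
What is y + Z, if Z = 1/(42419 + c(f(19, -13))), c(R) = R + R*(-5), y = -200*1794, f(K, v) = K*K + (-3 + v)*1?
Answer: -14724793199/41039 ≈ -3.5880e+5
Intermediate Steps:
f(K, v) = -3 + v + K² (f(K, v) = K² + (-3 + v) = -3 + v + K²)
y = -358800
c(R) = -4*R (c(R) = R - 5*R = -4*R)
Z = 1/41039 (Z = 1/(42419 - 4*(-3 - 13 + 19²)) = 1/(42419 - 4*(-3 - 13 + 361)) = 1/(42419 - 4*345) = 1/(42419 - 1380) = 1/41039 ≈ 2.4367e-5)
y + Z = -358800 + 1/41039 = -14724793199/41039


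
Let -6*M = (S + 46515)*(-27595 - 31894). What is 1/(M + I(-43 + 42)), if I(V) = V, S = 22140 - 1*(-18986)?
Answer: 6/5213675443 ≈ 1.1508e-9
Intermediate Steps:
S = 41126 (S = 22140 + 18986 = 41126)
M = 5213675449/6 (M = -(41126 + 46515)*(-27595 - 31894)/6 = -87641*(-59489)/6 = -⅙*(-5213675449) = 5213675449/6 ≈ 8.6895e+8)
1/(M + I(-43 + 42)) = 1/(5213675449/6 + (-43 + 42)) = 1/(5213675449/6 - 1) = 1/(5213675443/6) = 6/5213675443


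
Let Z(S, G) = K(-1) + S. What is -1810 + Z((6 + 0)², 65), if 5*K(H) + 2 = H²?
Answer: -8871/5 ≈ -1774.2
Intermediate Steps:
K(H) = -⅖ + H²/5
Z(S, G) = -⅕ + S (Z(S, G) = (-⅖ + (⅕)*(-1)²) + S = (-⅖ + (⅕)*1) + S = (-⅖ + ⅕) + S = -⅕ + S)
-1810 + Z((6 + 0)², 65) = -1810 + (-⅕ + (6 + 0)²) = -1810 + (-⅕ + 6²) = -1810 + (-⅕ + 36) = -1810 + 179/5 = -8871/5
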